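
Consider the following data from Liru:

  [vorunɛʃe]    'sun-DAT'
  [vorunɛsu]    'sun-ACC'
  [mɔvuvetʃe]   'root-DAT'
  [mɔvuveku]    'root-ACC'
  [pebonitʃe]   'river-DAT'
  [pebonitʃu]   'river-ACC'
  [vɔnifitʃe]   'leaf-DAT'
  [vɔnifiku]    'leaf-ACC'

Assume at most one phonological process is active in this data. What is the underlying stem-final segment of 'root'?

In [mɔvuvetʃe] and [mɔvuveku] the final segment of 'root' alternates: [tʃ] ~ [k].
Compare 'river', with invariant [tʃ] in [pebonitʃe] and [pebonitʃu]: an analysis with underlying /tʃ/ and a rule producing [k] before the ACC suffix would wrongly predict alternation here too.
Therefore /k/ is basic and [tʃ] is derived by palatalization before a front vowel (/k/ and /s/ become palato-alveolar [tʃ] and [ʃ] before a front vowel).

/k/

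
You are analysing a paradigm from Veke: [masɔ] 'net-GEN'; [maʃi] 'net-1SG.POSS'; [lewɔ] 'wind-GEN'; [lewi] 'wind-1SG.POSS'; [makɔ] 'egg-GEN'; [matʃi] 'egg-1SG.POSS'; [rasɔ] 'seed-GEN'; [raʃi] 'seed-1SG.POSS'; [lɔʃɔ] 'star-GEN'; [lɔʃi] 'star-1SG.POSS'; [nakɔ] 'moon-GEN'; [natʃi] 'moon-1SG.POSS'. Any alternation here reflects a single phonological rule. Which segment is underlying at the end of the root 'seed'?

'seed' shows [s] ~ [ʃ] at the end of the stem ([rasɔ] vs [raʃi]).
Compare 'star', with invariant [ʃ] in [lɔʃɔ] and [lɔʃi]: an analysis with underlying /ʃ/ and a rule producing [s] before the GEN suffix would wrongly predict alternation here too.
Therefore /s/ is basic and [ʃ] is derived by palatalization before a front vowel (/k/ and /s/ become palato-alveolar [tʃ] and [ʃ] before a front vowel).

/s/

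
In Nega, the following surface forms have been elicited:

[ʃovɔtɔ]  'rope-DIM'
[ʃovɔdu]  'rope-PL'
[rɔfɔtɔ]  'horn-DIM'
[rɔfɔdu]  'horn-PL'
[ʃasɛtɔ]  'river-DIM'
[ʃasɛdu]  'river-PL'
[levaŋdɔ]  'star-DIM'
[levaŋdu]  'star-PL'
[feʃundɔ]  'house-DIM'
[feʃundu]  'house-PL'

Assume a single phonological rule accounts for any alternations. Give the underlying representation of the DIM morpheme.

The DIM morpheme has two allomorphs, [-dɔ] and [-tɔ].
By contrast the PL suffix keeps its initial [d] throughout — that segment must be underlying.
So the underlying form is /-tɔ/, and voiceless stops become voiced after a nasal.

/-tɔ/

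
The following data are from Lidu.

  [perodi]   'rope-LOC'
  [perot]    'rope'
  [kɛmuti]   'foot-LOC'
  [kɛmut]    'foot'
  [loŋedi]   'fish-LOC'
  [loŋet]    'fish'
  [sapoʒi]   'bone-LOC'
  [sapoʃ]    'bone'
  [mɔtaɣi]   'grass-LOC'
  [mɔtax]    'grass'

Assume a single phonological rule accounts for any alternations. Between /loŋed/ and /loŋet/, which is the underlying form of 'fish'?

/loŋed/

In [loŋedi] and [loŋet] the final segment of 'fish' alternates: [d] ~ [t].
If /t/ were underlying and a rule turned it into [d] before the LOC suffix, 'foot' would also alternate; but it has [t] in both [kɛmuti] and [kɛmut].
So /d/ is underlying, and a rule of word-final obstruent devoicing — voiced obstruents become voiceless word-finally — gives [t].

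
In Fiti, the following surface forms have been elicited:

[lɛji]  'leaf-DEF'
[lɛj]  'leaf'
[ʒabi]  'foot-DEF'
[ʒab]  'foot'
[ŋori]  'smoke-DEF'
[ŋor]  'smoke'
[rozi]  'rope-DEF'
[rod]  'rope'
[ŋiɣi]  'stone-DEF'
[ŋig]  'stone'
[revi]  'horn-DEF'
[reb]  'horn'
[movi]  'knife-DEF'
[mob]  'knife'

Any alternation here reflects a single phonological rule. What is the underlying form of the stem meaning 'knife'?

/mov/

The root 'knife' surfaces as [movi] and [mob], with a stem-final [v] ~ [b] alternation.
Compare 'foot', with invariant [b] in [ʒabi] and [ʒab]: an analysis with underlying /b/ and a rule producing [v] before the DEF suffix would wrongly predict alternation here too.
The alternation reflects word-final hardening: voiced fricatives become stops word-finally. /v/ is underlying.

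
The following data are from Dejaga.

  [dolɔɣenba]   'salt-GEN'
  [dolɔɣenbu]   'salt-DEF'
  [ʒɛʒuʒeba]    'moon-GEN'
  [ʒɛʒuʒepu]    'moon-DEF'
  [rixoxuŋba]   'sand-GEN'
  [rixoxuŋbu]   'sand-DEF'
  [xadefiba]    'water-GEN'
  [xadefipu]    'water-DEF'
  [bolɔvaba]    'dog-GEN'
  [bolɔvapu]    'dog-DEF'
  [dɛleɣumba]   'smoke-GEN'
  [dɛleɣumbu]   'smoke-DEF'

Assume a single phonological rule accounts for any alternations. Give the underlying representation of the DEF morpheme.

The DEF morpheme has two allomorphs, [-bu] and [-pu].
By contrast the GEN suffix keeps its initial [b] throughout — that segment must be underlying.
The DEF suffix is therefore /-pu/ underlyingly, with post-nasal voicing: voiceless stops become voiced after a nasal.

/-pu/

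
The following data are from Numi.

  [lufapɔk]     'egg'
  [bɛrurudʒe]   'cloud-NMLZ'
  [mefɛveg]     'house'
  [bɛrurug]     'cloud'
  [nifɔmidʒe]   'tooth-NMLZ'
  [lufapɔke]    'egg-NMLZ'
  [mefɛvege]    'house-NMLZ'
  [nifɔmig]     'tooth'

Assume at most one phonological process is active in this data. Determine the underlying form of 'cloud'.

The stem for 'cloud' ends in [dʒ] in [bɛrurudʒe] but [g] in [bɛrurug].
Compare 'house', with invariant [g] in [mefɛvege] and [mefɛveg]: an analysis with underlying /g/ and a rule producing [dʒ] before the NMLZ suffix would wrongly predict alternation here too.
The alternation reflects depalatalization: palato-alveolar /dʒ/ becomes [g] when no front vowel follows. /dʒ/ is underlying.

/bɛrurudʒ/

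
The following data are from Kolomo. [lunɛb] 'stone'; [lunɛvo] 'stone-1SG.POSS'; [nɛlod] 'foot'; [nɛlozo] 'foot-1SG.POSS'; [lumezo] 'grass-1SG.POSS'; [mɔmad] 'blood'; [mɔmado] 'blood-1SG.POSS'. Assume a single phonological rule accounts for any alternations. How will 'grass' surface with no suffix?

[lumed]

The stem for 'foot' ends in [d] in [nɛlod] but [z] in [nɛlozo].
But 'blood' keeps [d] in both environments ([mɔmad], [mɔmado]), so there is no rule changing /d/ to [z] before the 1SG.POSS suffix.
The underlying segment must be /z/; voiced fricatives become stops word-finally, yielding [d] there.
From [lumezo] the stem 'grass' is /lumez/; word-finally this yields [lumed].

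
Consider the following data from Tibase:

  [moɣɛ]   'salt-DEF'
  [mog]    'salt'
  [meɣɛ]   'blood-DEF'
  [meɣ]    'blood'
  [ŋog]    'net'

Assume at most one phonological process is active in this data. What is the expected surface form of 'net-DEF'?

The root 'salt' surfaces as [moɣɛ] and [mog], with a stem-final [ɣ] ~ [g] alternation.
But 'blood' keeps [ɣ] in both environments ([meɣɛ], [meɣ]), so there is no rule changing /ɣ/ to [g] in isolation.
The alternation reflects intervocalic spirantization: voiced stops become fricatives between vowels. /g/ is underlying.
From [ŋog] the stem 'net' is /ŋog/; between vowels this yields [ŋoɣɛ].

[ŋoɣɛ]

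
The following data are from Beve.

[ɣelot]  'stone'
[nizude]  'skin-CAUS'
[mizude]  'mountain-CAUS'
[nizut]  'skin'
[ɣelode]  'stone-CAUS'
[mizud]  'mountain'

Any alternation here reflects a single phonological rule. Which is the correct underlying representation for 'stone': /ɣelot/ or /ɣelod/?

/ɣelot/

The root 'stone' surfaces as [ɣelode] and [ɣelot], with a stem-final [d] ~ [t] alternation.
But 'mountain' keeps [d] in both environments ([mizude], [mizud]), so there is no rule changing /d/ to [t] in isolation.
Therefore /t/ is basic and [d] is derived by intervocalic voicing (voiceless stops become voiced between vowels).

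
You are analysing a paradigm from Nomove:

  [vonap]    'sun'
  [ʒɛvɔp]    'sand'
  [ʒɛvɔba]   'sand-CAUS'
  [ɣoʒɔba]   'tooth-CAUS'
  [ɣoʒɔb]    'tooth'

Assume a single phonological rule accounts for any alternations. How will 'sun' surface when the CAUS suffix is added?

[vonaba]

'sand' shows [b] ~ [p] at the end of the stem ([ʒɛvɔba] vs [ʒɛvɔp]).
If /b/ were underlying and a rule turned it into [p] in isolation, 'tooth' would also alternate; but it has [b] in both [ɣoʒɔba] and [ɣoʒɔb].
The underlying segment must be /p/; voiceless stops become voiced between vowels, yielding [b] there.
The one attested form of 'sun', [vonap], shows underlying /vonap/. Applying the same rule between vowels gives [vonaba].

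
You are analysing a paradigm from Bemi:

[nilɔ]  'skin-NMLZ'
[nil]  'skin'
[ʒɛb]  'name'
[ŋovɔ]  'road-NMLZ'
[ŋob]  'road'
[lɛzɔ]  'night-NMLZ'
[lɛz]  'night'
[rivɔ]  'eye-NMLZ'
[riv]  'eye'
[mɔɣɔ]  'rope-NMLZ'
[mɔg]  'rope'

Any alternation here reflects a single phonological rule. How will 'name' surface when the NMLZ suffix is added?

[ʒɛvɔ]

'road' shows [v] ~ [b] at the end of the stem ([ŋovɔ] vs [ŋob]).
But 'eye' keeps [v] in both environments ([rivɔ], [riv]), so there is no rule changing /v/ to [b] in isolation.
The underlying segment must be /b/; voiced stops become fricatives between vowels, yielding [v] there.
The one attested form of 'name', [ʒɛb], shows underlying /ʒɛb/. Applying the same rule between vowels gives [ʒɛvɔ].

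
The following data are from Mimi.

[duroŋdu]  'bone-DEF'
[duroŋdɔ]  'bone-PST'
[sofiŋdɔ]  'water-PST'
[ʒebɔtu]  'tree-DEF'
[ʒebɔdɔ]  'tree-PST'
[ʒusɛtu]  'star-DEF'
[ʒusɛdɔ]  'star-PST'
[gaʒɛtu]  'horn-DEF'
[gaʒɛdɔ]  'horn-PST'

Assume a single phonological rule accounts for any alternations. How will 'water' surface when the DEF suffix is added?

The DEF morpheme has two allomorphs, [-du] and [-tu].
The PST suffix, which begins with [d], is invariant after every stem; so [d] is not altered by any rule here.
So the underlying form is /-tu/, and voiceless stops become voiced after a nasal.
After 'water', which ends in a nasal, the suffix surfaces as [-du], giving [sofiŋdu].

[sofiŋdu]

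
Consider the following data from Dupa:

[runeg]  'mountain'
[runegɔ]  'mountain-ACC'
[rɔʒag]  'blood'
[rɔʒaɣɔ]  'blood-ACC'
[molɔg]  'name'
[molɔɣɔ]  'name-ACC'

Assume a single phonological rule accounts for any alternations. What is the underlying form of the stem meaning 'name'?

/molɔɣ/

'name' shows [g] ~ [ɣ] at the end of the stem ([molɔg] vs [molɔɣɔ]).
If /g/ were underlying and a rule turned it into [ɣ] before the ACC suffix, 'mountain' would also alternate; but it has [g] in both [runeg] and [runegɔ].
The underlying segment must be /ɣ/; voiced fricatives become stops word-finally, yielding [g] there.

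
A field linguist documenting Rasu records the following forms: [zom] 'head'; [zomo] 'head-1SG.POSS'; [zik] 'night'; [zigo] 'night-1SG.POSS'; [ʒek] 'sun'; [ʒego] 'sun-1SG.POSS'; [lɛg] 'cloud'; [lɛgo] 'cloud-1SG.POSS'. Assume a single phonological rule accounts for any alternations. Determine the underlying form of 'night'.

/zik/

'night' shows [k] ~ [g] at the end of the stem ([zik] vs [zigo]).
The stem 'cloud' ([lɛg], [lɛgo]) shows [g] unchanged in both environments, so [g] cannot be basic with [k] derived in isolation.
So /k/ is underlying, and a rule of intervocalic voicing — voiceless stops become voiced between vowels — gives [g].
The underlying form of 'night' is therefore /zik/.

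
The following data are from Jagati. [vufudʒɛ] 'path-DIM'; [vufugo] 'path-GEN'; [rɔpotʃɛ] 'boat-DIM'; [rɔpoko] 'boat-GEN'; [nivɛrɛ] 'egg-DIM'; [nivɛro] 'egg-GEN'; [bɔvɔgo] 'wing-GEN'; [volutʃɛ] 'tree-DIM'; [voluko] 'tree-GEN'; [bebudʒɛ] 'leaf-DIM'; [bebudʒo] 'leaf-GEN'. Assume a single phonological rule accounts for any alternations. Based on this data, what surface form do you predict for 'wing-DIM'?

[bɔvɔdʒɛ]

The stem for 'path' ends in [dʒ] in [vufudʒɛ] but [g] in [vufugo].
Compare 'leaf', with invariant [dʒ] in [bebudʒɛ] and [bebudʒo]: an analysis with underlying /dʒ/ and a rule producing [g] before the GEN suffix would wrongly predict alternation here too.
The underlying segment must be /g/; /k/ and /g/ become palato-alveolar [tʃ] and [dʒ] before a front vowel, yielding [dʒ] there.
From [bɔvɔgo] the stem 'wing' is /bɔvɔg/; before a front vowel this yields [bɔvɔdʒɛ].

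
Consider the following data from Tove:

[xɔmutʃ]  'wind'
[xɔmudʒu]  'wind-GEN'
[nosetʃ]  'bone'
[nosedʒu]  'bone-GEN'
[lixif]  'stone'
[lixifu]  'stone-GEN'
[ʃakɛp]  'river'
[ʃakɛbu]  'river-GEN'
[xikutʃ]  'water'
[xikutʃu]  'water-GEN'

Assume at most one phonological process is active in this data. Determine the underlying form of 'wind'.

The root 'wind' surfaces as [xɔmutʃ] and [xɔmudʒu], with a stem-final [tʃ] ~ [dʒ] alternation.
But 'water' keeps [tʃ] in both environments ([xikutʃ], [xikutʃu]), so there is no rule changing /tʃ/ to [dʒ] before the GEN suffix.
The underlying segment must be /dʒ/; voiced obstruents become voiceless word-finally, yielding [tʃ] there.

/xɔmudʒ/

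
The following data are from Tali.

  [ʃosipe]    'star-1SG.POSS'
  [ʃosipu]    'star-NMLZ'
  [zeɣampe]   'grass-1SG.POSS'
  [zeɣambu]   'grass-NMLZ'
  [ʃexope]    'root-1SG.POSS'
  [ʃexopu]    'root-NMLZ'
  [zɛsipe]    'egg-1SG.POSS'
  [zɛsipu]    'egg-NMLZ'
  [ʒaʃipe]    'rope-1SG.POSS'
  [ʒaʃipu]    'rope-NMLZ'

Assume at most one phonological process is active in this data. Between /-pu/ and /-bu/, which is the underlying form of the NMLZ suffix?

/-bu/

The NMLZ morpheme has two allomorphs, [-bu] and [-pu].
The 1SG.POSS suffix, which begins with [p], is invariant after every stem; so [p] is not altered by any rule here.
The NMLZ suffix is therefore /-bu/ underlyingly, with post-vocalic devoicing: voiced stops become voiceless after a vowel.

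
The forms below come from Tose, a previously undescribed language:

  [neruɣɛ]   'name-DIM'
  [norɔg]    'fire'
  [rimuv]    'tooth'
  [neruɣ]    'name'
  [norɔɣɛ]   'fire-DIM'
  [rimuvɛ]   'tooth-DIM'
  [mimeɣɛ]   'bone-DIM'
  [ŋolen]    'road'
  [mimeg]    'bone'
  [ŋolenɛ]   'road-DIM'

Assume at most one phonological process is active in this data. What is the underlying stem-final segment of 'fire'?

The stem for 'fire' ends in [ɣ] in [norɔɣɛ] but [g] in [norɔg].
Compare 'name', with invariant [ɣ] in [neruɣɛ] and [neruɣ]: an analysis with underlying /ɣ/ and a rule producing [g] in isolation would wrongly predict alternation here too.
The underlying segment must be /g/; voiced stops become fricatives between vowels, yielding [ɣ] there.

/g/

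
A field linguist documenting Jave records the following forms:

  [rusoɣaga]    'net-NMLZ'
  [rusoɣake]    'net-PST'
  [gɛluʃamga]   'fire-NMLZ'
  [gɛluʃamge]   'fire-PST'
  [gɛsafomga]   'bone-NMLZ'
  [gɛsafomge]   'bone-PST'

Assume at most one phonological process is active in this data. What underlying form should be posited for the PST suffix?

The PST suffix surfaces as [-ge] and [-ke], depending on the final segment of the stem.
By contrast the NMLZ suffix keeps its initial [g] throughout — that segment must be underlying.
So the underlying form is /-ke/, and voiceless stops become voiced after a nasal.

/-ke/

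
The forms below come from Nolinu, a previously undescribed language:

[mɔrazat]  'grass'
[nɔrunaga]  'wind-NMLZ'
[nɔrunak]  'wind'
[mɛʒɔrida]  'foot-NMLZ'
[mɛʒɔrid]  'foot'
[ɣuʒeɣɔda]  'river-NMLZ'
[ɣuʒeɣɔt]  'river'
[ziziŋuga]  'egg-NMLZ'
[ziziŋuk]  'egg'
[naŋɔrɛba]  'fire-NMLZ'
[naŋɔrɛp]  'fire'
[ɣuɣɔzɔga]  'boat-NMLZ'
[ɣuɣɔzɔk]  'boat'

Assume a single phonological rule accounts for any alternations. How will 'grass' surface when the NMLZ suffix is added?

'river' shows [d] ~ [t] at the end of the stem ([ɣuʒeɣɔda] vs [ɣuʒeɣɔt]).
But 'foot' keeps [d] in both environments ([mɛʒɔrida], [mɛʒɔrid]), so there is no rule changing /d/ to [t] in isolation.
The alternation reflects intervocalic voicing: voiceless stops become voiced between vowels. /t/ is underlying.
From [mɔrazat] the stem 'grass' is /mɔrazat/; between vowels this yields [mɔrazada].

[mɔrazada]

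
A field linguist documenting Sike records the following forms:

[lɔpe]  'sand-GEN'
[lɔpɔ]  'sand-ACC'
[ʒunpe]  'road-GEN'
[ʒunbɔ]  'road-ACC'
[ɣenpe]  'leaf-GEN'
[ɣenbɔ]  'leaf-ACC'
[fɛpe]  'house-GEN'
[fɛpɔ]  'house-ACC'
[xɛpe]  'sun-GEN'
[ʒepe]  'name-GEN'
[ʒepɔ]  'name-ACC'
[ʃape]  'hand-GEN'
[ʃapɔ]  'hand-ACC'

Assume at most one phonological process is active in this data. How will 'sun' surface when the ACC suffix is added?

The ACC suffix surfaces as [-bɔ] and [-pɔ], depending on the final segment of the stem.
The GEN suffix, which begins with [p], is invariant after every stem; so [p] is not altered by any rule here.
So the underlying form is /-bɔ/, and voiced stops become voiceless after a vowel.
After 'sun', which ends in a vowel, the suffix surfaces as [-pɔ], giving [xɛpɔ].

[xɛpɔ]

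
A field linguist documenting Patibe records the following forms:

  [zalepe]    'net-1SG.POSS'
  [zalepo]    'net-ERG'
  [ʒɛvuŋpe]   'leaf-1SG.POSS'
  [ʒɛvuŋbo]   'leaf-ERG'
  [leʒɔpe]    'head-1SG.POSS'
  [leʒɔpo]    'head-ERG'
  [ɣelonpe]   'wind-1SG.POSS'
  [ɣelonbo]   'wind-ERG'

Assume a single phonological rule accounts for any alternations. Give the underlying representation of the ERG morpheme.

The ERG suffix surfaces as [-bo] and [-po], depending on the final segment of the stem.
The 1SG.POSS suffix, which begins with [p], is invariant after every stem; so [p] is not altered by any rule here.
So the underlying form is /-bo/, and voiced stops become voiceless after a vowel.

/-bo/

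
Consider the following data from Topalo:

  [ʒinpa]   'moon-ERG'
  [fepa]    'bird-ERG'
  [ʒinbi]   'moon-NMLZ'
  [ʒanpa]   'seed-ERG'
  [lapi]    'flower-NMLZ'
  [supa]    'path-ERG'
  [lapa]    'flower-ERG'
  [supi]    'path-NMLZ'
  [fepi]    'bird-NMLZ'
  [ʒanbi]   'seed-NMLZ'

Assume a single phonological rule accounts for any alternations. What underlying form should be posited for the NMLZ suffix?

The NMLZ morpheme has two allomorphs, [-bi] and [-pi].
The ERG suffix, which begins with [p], is invariant after every stem; so [p] is not altered by any rule here.
So the underlying form is /-bi/, and voiced stops become voiceless after a vowel.

/-bi/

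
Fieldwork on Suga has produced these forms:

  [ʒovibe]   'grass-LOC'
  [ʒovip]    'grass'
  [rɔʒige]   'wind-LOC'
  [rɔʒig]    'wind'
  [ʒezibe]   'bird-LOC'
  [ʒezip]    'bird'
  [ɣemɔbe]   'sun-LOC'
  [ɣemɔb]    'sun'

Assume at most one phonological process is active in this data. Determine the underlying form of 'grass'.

'grass' shows [b] ~ [p] at the end of the stem ([ʒovibe] vs [ʒovip]).
The stem 'sun' ([ɣemɔbe], [ɣemɔb]) shows [b] unchanged in both environments, so [b] cannot be basic with [p] derived in isolation.
Therefore /p/ is basic and [b] is derived by intervocalic voicing (voiceless stops become voiced between vowels).
The underlying form of 'grass' is therefore /ʒovip/.

/ʒovip/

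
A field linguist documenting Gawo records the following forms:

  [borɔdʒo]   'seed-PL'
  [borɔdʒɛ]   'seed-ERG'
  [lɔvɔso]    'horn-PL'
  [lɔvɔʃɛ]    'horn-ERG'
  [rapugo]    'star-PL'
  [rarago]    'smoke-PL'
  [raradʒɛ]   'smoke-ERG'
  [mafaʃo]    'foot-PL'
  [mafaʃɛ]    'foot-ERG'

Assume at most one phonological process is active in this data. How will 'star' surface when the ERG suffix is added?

'smoke' shows [g] ~ [dʒ] at the end of the stem ([rarago] vs [raradʒɛ]).
But 'seed' keeps [dʒ] in both environments ([borɔdʒo], [borɔdʒɛ]), so there is no rule changing /dʒ/ to [g] before the PL suffix.
So /g/ is underlying, and a rule of palatalization before a front vowel — /g/ and /s/ become palato-alveolar [dʒ] and [ʃ] before a front vowel — gives [dʒ].
From [rapugo] the stem 'star' is /rapug/; before a front vowel this yields [rapudʒɛ].

[rapudʒɛ]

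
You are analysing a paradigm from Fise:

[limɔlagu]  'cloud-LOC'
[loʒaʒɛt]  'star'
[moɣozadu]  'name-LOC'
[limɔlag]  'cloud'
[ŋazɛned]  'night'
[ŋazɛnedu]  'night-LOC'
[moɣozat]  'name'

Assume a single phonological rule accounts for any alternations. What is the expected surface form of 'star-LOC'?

The root 'name' surfaces as [moɣozat] and [moɣozadu], with a stem-final [t] ~ [d] alternation.
Compare 'night', with invariant [d] in [ŋazɛned] and [ŋazɛnedu]: an analysis with underlying /d/ and a rule producing [t] in isolation would wrongly predict alternation here too.
The alternation reflects intervocalic voicing: voiceless stops become voiced between vowels. /t/ is underlying.
The one attested form of 'star', [loʒaʒɛt], shows underlying /loʒaʒɛt/. Applying the same rule between vowels gives [loʒaʒɛdu].

[loʒaʒɛdu]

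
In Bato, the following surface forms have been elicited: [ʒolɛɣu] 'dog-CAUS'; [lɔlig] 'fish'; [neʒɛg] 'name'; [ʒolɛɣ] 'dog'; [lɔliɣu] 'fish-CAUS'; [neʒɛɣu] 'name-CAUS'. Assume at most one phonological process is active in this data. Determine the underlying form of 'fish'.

/lɔlig/

The stem for 'fish' ends in [ɣ] in [lɔliɣu] but [g] in [lɔlig].
Compare 'dog', with invariant [ɣ] in [ʒolɛɣu] and [ʒolɛɣ]: an analysis with underlying /ɣ/ and a rule producing [g] in isolation would wrongly predict alternation here too.
Therefore /g/ is basic and [ɣ] is derived by intervocalic spirantization (voiced stops become fricatives between vowels).
Hence 'fish' is /lɔlig/ underlyingly.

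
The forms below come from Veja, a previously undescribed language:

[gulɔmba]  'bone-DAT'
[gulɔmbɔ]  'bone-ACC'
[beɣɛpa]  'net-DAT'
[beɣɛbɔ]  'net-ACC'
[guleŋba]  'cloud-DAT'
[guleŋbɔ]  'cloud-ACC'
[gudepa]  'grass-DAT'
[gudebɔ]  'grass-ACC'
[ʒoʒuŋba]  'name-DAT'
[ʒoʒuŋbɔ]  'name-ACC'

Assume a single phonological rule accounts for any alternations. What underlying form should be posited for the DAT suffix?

/-pa/

The DAT suffix surfaces as [-ba] and [-pa], depending on the final segment of the stem.
By contrast the ACC suffix keeps its initial [b] throughout — that segment must be underlying.
So the underlying form is /-pa/, and voiceless stops become voiced after a nasal.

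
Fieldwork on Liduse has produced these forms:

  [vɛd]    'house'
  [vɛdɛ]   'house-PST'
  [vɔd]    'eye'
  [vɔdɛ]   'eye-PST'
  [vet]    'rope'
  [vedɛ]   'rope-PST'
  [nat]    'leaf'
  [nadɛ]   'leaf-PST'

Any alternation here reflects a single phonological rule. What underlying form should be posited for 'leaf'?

In [nat] and [nadɛ] the final segment of 'leaf' alternates: [t] ~ [d].
If /d/ were underlying and a rule turned it into [t] in isolation, 'eye' would also alternate; but it has [d] in both [vɔd] and [vɔdɛ].
So /t/ is underlying, and a rule of intervocalic voicing — voiceless stops become voiced between vowels — gives [d].

/nat/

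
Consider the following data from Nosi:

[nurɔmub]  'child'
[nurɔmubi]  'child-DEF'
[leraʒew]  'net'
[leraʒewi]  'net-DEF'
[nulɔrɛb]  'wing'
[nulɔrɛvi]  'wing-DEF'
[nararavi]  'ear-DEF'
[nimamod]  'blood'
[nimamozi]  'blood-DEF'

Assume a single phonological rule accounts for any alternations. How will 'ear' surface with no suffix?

In [nulɔrɛb] and [nulɔrɛvi] the final segment of 'wing' alternates: [b] ~ [v].
If /b/ were underlying and a rule turned it into [v] before the DEF suffix, 'child' would also alternate; but it has [b] in both [nurɔmub] and [nurɔmubi].
Therefore /v/ is basic and [b] is derived by word-final hardening (voiced fricatives become stops word-finally).
From [nararavi] the stem 'ear' is /nararav/; word-finally this yields [nararab].

[nararab]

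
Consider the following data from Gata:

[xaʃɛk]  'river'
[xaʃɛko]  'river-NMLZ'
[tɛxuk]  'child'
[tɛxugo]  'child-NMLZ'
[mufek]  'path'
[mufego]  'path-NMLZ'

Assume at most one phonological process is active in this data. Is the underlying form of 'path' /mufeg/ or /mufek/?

/mufeg/

The root 'path' surfaces as [mufek] and [mufego], with a stem-final [k] ~ [g] alternation.
But 'river' keeps [k] in both environments ([xaʃɛk], [xaʃɛko]), so there is no rule changing /k/ to [g] before the NMLZ suffix.
The alternation reflects word-final obstruent devoicing: voiced obstruents become voiceless word-finally. /g/ is underlying.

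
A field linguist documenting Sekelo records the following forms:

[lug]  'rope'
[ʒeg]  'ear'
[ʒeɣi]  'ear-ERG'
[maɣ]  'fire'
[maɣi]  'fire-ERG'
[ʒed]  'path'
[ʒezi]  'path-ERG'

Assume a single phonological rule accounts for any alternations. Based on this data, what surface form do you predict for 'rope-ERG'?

In [ʒeg] and [ʒeɣi] the final segment of 'ear' alternates: [g] ~ [ɣ].
Compare 'fire', with invariant [ɣ] in [maɣ] and [maɣi]: an analysis with underlying /ɣ/ and a rule producing [g] in isolation would wrongly predict alternation here too.
Therefore /g/ is basic and [ɣ] is derived by intervocalic spirantization (voiced stops become fricatives between vowels).
From [lug] the stem 'rope' is /lug/; between vowels this yields [luɣi].

[luɣi]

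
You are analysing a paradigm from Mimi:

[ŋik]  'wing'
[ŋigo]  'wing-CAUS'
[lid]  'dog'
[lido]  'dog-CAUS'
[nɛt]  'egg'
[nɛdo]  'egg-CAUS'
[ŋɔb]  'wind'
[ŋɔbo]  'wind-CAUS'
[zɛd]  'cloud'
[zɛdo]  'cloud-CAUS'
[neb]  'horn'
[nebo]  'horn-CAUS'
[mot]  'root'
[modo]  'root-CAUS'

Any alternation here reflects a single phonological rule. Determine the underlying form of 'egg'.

'egg' shows [t] ~ [d] at the end of the stem ([nɛt] vs [nɛdo]).
The stem 'dog' ([lid], [lido]) shows [d] unchanged in both environments, so [d] cannot be basic with [t] derived in isolation.
The alternation reflects intervocalic voicing: voiceless stops become voiced between vowels. /t/ is underlying.
So 'egg' = /nɛt/.

/nɛt/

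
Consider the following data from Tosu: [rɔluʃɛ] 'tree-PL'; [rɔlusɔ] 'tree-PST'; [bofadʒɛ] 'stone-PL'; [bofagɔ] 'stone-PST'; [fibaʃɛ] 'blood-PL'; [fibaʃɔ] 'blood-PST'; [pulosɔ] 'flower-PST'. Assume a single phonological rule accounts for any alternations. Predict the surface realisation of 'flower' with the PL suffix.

In [rɔluʃɛ] and [rɔlusɔ] the final segment of 'tree' alternates: [ʃ] ~ [s].
But 'blood' keeps [ʃ] in both environments ([fibaʃɛ], [fibaʃɔ]), so there is no rule changing /ʃ/ to [s] before the PST suffix.
The alternation reflects palatalization before a front vowel: /g/ and /s/ become palato-alveolar [dʒ] and [ʃ] before a front vowel. /s/ is underlying.
From [pulosɔ] the stem 'flower' is /pulos/; before a front vowel this yields [puloʃɛ].

[puloʃɛ]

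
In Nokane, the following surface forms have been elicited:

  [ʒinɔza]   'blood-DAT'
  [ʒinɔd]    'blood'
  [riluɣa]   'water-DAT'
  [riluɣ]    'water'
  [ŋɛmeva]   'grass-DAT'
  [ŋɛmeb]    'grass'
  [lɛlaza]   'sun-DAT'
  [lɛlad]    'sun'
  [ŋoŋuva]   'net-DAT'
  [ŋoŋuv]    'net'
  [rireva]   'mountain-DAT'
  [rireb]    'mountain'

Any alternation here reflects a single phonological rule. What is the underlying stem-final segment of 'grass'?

/b/

In [ŋɛmeva] and [ŋɛmeb] the final segment of 'grass' alternates: [v] ~ [b].
If /v/ were underlying and a rule turned it into [b] in isolation, 'net' would also alternate; but it has [v] in both [ŋoŋuva] and [ŋoŋuv].
The alternation reflects intervocalic spirantization: voiced stops become fricatives between vowels. /b/ is underlying.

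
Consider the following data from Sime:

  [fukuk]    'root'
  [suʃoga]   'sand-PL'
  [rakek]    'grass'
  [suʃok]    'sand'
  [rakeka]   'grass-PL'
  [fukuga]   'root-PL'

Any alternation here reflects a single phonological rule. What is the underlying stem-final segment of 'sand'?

/g/

The stem for 'sand' ends in [g] in [suʃoga] but [k] in [suʃok].
But 'grass' keeps [k] in both environments ([rakeka], [rakek]), so there is no rule changing /k/ to [g] before the PL suffix.
The alternation reflects word-final obstruent devoicing: voiced obstruents become voiceless word-finally. /g/ is underlying.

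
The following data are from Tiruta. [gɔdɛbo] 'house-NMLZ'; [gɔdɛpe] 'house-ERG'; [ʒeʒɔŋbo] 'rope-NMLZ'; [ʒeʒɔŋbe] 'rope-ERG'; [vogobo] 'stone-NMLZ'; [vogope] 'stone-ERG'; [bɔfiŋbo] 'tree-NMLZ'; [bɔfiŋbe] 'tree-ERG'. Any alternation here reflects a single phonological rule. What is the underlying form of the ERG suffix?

/-pe/

The ERG morpheme has two allomorphs, [-be] and [-pe].
The NMLZ suffix, which begins with [b], is invariant after every stem; so [b] is not altered by any rule here.
The ERG suffix is therefore /-pe/ underlyingly, with post-nasal voicing: voiceless stops become voiced after a nasal.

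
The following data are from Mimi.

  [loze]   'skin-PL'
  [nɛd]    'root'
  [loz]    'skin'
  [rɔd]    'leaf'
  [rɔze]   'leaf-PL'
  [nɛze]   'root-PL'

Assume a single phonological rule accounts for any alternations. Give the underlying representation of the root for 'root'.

'root' shows [z] ~ [d] at the end of the stem ([nɛze] vs [nɛd]).
If /z/ were underlying and a rule turned it into [d] in isolation, 'skin' would also alternate; but it has [z] in both [loze] and [loz].
So /d/ is underlying, and a rule of intervocalic spirantization — voiced stops become fricatives between vowels — gives [z].
The underlying form of 'root' is therefore /nɛd/.

/nɛd/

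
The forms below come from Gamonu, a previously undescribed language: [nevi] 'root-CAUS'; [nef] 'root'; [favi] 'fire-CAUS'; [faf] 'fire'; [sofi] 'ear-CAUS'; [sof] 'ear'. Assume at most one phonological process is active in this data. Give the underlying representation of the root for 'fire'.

/fav/

The stem for 'fire' ends in [v] in [favi] but [f] in [faf].
But 'ear' keeps [f] in both environments ([sofi], [sof]), so there is no rule changing /f/ to [v] before the CAUS suffix.
The underlying segment must be /v/; voiced obstruents become voiceless word-finally, yielding [f] there.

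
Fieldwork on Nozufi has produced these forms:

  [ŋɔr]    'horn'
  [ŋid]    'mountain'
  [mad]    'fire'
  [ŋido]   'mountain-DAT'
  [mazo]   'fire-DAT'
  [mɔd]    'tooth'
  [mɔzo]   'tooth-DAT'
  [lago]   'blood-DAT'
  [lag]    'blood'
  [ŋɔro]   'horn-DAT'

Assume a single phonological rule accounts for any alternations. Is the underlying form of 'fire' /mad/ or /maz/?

/maz/

The stem for 'fire' ends in [z] in [mazo] but [d] in [mad].
The stem 'mountain' ([ŋido], [ŋid]) shows [d] unchanged in both environments, so [d] cannot be basic with [z] derived before the DAT suffix.
The alternation reflects word-final hardening: voiced fricatives become stops word-finally. /z/ is underlying.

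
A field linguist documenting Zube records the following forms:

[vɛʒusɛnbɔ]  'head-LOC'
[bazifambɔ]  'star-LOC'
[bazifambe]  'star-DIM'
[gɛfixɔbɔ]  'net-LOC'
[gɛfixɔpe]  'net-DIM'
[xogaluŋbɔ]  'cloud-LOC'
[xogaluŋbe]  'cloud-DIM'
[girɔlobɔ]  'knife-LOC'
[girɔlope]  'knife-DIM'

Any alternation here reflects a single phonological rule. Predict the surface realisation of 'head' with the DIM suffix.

[vɛʒusɛnbe]

The DIM suffix surfaces as [-be] and [-pe], depending on the final segment of the stem.
The LOC suffix, which begins with [b], is invariant after every stem; so [b] is not altered by any rule here.
The DIM suffix is therefore /-pe/ underlyingly, with post-nasal voicing: voiceless stops become voiced after a nasal.
After 'head', which ends in a nasal, the suffix surfaces as [-be], giving [vɛʒusɛnbe].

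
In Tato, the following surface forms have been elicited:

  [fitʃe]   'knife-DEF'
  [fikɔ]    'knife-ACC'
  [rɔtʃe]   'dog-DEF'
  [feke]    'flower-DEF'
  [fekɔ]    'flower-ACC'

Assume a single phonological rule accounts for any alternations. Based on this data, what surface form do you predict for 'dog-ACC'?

'knife' shows [tʃ] ~ [k] at the end of the stem ([fitʃe] vs [fikɔ]).
If /k/ were underlying and a rule turned it into [tʃ] before the DEF suffix, 'flower' would also alternate; but it has [k] in both [feke] and [fekɔ].
So /tʃ/ is underlying, and a rule of depalatalization — palato-alveolar /tʃ/ becomes [k] when no front vowel follows — gives [k].
From [rɔtʃe] the stem 'dog' is /rɔtʃ/; when no front vowel follows this yields [rɔkɔ].

[rɔkɔ]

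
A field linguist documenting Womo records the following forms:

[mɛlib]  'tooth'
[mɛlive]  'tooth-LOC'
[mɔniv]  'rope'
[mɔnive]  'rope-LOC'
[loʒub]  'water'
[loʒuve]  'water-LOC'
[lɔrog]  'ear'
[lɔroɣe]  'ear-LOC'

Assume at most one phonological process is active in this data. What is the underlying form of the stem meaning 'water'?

'water' shows [b] ~ [v] at the end of the stem ([loʒub] vs [loʒuve]).
The stem 'rope' ([mɔniv], [mɔnive]) shows [v] unchanged in both environments, so [v] cannot be basic with [b] derived in isolation.
Therefore /b/ is basic and [v] is derived by intervocalic spirantization (voiced stops become fricatives between vowels).
Hence 'water' is /loʒub/ underlyingly.

/loʒub/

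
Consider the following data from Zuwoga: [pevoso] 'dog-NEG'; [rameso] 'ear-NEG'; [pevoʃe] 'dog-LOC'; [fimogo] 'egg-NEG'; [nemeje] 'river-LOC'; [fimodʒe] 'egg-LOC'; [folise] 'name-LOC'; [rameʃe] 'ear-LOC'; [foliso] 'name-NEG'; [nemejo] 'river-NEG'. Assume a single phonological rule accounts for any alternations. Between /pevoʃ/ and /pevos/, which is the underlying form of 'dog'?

In [pevoso] and [pevoʃe] the final segment of 'dog' alternates: [s] ~ [ʃ].
But 'name' keeps [s] in both environments ([foliso], [folise]), so there is no rule changing /s/ to [ʃ] before the LOC suffix.
Therefore /ʃ/ is basic and [s] is derived by depalatalization (palato-alveolar /dʒ/ and /ʃ/ become [g] and [s] when no front vowel follows).

/pevoʃ/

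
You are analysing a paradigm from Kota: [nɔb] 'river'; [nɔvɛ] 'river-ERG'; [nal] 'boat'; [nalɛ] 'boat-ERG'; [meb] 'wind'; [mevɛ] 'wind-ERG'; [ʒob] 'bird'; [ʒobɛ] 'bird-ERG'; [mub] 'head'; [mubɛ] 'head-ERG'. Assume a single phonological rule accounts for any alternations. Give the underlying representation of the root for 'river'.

/nɔv/

The stem for 'river' ends in [b] in [nɔb] but [v] in [nɔvɛ].
If /b/ were underlying and a rule turned it into [v] before the ERG suffix, 'bird' would also alternate; but it has [b] in both [ʒob] and [ʒobɛ].
The alternation reflects word-final hardening: voiced fricatives become stops word-finally. /v/ is underlying.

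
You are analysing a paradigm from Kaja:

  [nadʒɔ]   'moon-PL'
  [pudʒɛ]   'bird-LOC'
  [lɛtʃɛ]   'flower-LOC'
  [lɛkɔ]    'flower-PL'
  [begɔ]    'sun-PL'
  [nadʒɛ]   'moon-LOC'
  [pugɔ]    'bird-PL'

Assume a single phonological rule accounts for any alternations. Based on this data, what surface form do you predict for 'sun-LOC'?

In [pugɔ] and [pudʒɛ] the final segment of 'bird' alternates: [g] ~ [dʒ].
Compare 'moon', with invariant [dʒ] in [nadʒɔ] and [nadʒɛ]: an analysis with underlying /dʒ/ and a rule producing [g] before the PL suffix would wrongly predict alternation here too.
So /g/ is underlying, and a rule of palatalization before a front vowel — /k/ and /g/ become palato-alveolar [tʃ] and [dʒ] before a front vowel — gives [dʒ].
From [begɔ] the stem 'sun' is /beg/; before a front vowel this yields [bedʒɛ].

[bedʒɛ]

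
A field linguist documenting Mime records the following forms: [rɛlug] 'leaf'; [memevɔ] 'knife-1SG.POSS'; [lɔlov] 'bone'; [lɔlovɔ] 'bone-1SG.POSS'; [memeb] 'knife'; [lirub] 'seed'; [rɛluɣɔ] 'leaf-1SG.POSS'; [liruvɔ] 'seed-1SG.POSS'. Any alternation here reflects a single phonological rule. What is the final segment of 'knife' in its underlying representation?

The root 'knife' surfaces as [memevɔ] and [memeb], with a stem-final [v] ~ [b] alternation.
Compare 'bone', with invariant [v] in [lɔlovɔ] and [lɔlov]: an analysis with underlying /v/ and a rule producing [b] in isolation would wrongly predict alternation here too.
The underlying segment must be /b/; voiced stops become fricatives between vowels, yielding [v] there.

/b/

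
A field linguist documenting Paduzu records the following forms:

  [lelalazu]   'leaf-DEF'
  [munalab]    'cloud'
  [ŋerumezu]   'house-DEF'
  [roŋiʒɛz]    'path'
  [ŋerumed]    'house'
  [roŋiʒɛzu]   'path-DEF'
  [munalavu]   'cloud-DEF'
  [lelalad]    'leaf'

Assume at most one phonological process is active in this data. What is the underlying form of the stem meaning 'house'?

In [ŋerumed] and [ŋerumezu] the final segment of 'house' alternates: [d] ~ [z].
Compare 'path', with invariant [z] in [roŋiʒɛz] and [roŋiʒɛzu]: an analysis with underlying /z/ and a rule producing [d] in isolation would wrongly predict alternation here too.
So /d/ is underlying, and a rule of intervocalic spirantization — voiced stops become fricatives between vowels — gives [z].

/ŋerumed/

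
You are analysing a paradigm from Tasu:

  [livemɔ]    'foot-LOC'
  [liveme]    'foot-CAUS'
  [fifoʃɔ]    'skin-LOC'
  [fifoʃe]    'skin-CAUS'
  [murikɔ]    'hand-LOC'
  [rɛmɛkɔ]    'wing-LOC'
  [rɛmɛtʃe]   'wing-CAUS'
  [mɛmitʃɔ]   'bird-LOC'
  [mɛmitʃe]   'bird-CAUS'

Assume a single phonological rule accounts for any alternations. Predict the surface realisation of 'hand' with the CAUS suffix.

The root 'wing' surfaces as [rɛmɛkɔ] and [rɛmɛtʃe], with a stem-final [k] ~ [tʃ] alternation.
But 'bird' keeps [tʃ] in both environments ([mɛmitʃɔ], [mɛmitʃe]), so there is no rule changing /tʃ/ to [k] before the LOC suffix.
The alternation reflects palatalization before a front vowel: /k/ becomes palato-alveolar [tʃ] before a front vowel. /k/ is underlying.
The one attested form of 'hand', [murikɔ], shows underlying /murik/. Applying the same rule before a front vowel gives [muritʃe].

[muritʃe]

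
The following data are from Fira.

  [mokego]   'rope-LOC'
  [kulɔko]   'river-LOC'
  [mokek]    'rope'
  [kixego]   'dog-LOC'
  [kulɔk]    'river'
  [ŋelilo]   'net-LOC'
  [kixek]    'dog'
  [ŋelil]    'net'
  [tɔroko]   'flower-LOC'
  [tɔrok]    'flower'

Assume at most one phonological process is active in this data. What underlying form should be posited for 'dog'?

/kixeg/

In [kixek] and [kixego] the final segment of 'dog' alternates: [k] ~ [g].
But 'river' keeps [k] in both environments ([kulɔk], [kulɔko]), so there is no rule changing /k/ to [g] before the LOC suffix.
The alternation reflects word-final obstruent devoicing: voiced obstruents become voiceless word-finally. /g/ is underlying.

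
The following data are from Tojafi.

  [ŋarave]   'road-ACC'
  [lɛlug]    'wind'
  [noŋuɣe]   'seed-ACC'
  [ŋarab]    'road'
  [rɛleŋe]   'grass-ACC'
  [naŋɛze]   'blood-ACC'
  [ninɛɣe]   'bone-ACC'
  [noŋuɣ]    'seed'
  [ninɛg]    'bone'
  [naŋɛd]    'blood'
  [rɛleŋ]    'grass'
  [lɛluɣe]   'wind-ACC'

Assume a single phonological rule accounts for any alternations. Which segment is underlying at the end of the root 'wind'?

/g/

The stem for 'wind' ends in [g] in [lɛlug] but [ɣ] in [lɛluɣe].
If /ɣ/ were underlying and a rule turned it into [g] in isolation, 'seed' would also alternate; but it has [ɣ] in both [noŋuɣ] and [noŋuɣe].
Therefore /g/ is basic and [ɣ] is derived by intervocalic spirantization (voiced stops become fricatives between vowels).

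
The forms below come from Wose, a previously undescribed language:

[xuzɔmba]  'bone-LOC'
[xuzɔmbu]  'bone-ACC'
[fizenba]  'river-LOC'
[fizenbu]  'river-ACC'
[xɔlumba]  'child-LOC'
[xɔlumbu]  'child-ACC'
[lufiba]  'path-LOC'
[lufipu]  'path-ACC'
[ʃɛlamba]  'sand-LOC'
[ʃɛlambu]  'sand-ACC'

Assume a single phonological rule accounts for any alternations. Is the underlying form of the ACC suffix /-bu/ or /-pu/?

The ACC morpheme has two allomorphs, [-bu] and [-pu].
The LOC suffix, which begins with [b], is invariant after every stem; so [b] is not altered by any rule here.
The ACC suffix is therefore /-pu/ underlyingly, with post-nasal voicing: voiceless stops become voiced after a nasal.

/-pu/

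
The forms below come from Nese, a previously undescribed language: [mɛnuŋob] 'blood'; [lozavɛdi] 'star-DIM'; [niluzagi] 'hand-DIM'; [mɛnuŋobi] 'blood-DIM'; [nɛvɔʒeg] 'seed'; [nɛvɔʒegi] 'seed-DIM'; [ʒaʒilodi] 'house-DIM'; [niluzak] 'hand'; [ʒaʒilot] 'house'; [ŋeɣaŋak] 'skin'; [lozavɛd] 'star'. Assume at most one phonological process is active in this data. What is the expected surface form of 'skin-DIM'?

[ŋeɣaŋagi]

The stem for 'hand' ends in [g] in [niluzagi] but [k] in [niluzak].
If /g/ were underlying and a rule turned it into [k] in isolation, 'seed' would also alternate; but it has [g] in both [nɛvɔʒegi] and [nɛvɔʒeg].
The underlying segment must be /k/; voiceless stops become voiced between vowels, yielding [g] there.
The one attested form of 'skin', [ŋeɣaŋak], shows underlying /ŋeɣaŋak/. Applying the same rule between vowels gives [ŋeɣaŋagi].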